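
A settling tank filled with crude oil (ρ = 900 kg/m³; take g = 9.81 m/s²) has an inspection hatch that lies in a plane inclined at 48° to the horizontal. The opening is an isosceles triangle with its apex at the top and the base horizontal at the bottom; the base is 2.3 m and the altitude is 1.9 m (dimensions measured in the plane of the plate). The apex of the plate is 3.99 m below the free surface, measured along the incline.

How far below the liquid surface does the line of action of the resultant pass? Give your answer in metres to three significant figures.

h_p = 3.93 m

γ = ρg = 900 × 9.81 / 1000 = 8.829 kN/m³.
Let θ = 48° be the plate's angle to the horizontal; measure y along the incline from where the plane meets the free surface. Vertical depth h = y·sinθ with sinθ = 0.743145.
With the apex up, the centroid sits 2h/3 = 2 × 1.9/3 = 1.26667 m below the apex, so y_c = 3.99 + 1.26667 = 5.25667 m and h_c = 5.25667 × 0.743145 = 3.90647 m.
A = ½ × 2.3 × 1.9 = 2.185 m².
Resultant F = γ·h_c·A = 8.829 × 3.90647 × 2.185 = 75.3611 kN.
I_c = b·h³/36 = 2.3 × 1.9³/36 = 0.438214 m⁴.
Centre of pressure: y_p = y_c + I_c/(y_c·A) = 5.25667 + 0.438214/(5.25667 × 2.185) = 5.25667 + 0.0381526 = 5.29482 m along the plane.
Vertically, h_p = y_p·sinθ = 5.29482 × 0.743145 = 3.93482 m.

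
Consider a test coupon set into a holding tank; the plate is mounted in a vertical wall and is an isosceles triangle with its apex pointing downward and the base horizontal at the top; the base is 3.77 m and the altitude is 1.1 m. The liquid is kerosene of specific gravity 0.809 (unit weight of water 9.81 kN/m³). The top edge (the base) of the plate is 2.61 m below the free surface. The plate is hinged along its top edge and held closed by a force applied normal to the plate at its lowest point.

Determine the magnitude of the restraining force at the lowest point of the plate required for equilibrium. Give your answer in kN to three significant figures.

P ≈ 17.3 kN

γ = 0.809 × 9.81 = 7.93629 kN/m³.
With the apex down, the centroid sits h/3 = 1.1/3 = 0.366667 m below the base (the top edge), so the centroid depth is h_c = 2.61 + 0.366667 = 2.97667 m.
A = ½ × 3.77 × 1.1 = 2.0735 m².
Resultant F = γ·h_c·A = 7.93629 × 2.97667 × 2.0735 = 48.9838 kN.
I_c = b·h³/36 = 3.77 × 1.1³/36 = 0.139385 m⁴.
Centre of pressure: y_p = y_c + I_c/(y_c·A) = 2.97667 + 0.139385/(2.97667 × 2.0735) = 2.97667 + 0.022583 = 2.99925 m along the plane.
The resultant acts 0.366667 + 0.022583 = 0.38925 m (along the plate) below the hinge at the top edge, so the moment about the hinge is M = F × 0.38925 = 48.9838 × 0.38925 = 19.0669 kN·m.
A normal force at the bottom, 1.1 m from the hinge, must supply this moment: P = 19.0669/1.1 = 17.3335 kN.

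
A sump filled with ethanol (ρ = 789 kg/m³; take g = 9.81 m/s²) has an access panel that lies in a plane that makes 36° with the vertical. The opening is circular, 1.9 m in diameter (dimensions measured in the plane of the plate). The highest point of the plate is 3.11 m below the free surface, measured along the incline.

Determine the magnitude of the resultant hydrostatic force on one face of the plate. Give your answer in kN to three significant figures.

F ≈ 72.1 kN

γ = ρg = 789 × 9.81 / 1000 = 7.74009 kN/m³.
The plate makes 36° with the vertical, i.e. θ = 90° − 36° = 54° to the horizontal. Measuring y along the incline from the free-surface line, vertical depth h = y·sinθ with sinθ = 0.809017.
The centroid is at the centre, 0.95 m below the top of the plate, so y_c = 3.11 + 0.95 = 4.06 m and h_c = 4.06 × 0.809017 = 3.28461 m.
A = π(0.95)² = 2.83529 m².
Resultant F = γ·h_c·A = 7.74009 × 3.28461 × 2.83529 = 72.0821 kN.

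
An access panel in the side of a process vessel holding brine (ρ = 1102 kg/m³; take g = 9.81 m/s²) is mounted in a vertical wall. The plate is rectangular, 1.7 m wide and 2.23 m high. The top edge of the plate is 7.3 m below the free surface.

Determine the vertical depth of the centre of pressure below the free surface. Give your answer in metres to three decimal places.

h_p = 8.464 m

γ = ρg = 1102 × 9.81 / 1000 = 10.81062 kN/m³.
The centroid lies 2.23/2 = 1.115 m below the top edge, so the centroid depth is h_c = 7.3 + 1.115 = 8.415 m.
A = 1.7 × 2.23 = 3.791 m².
Resultant F = γ·h_c·A = 10.81062 × 8.415 × 3.791 = 344.872 kN.
I_c = b·h³/12 = 1.7 × 2.23³/12 = 1.57102 m⁴.
Centre of pressure: y_p = y_c + I_c/(y_c·A) = 8.415 + 1.57102/(8.415 × 3.791) = 8.415 + 0.0492463 = 8.46425 m along the plane.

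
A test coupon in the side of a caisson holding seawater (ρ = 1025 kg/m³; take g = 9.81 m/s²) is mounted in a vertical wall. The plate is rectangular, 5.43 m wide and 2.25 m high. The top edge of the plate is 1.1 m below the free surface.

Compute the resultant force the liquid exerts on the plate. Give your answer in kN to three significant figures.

γ = ρg = 1025 × 9.81 / 1000 = 10.05525 kN/m³.
The centroid lies 2.25/2 = 1.125 m below the top edge, so the centroid depth is h_c = 1.1 + 1.125 = 2.225 m.
A = 5.43 × 2.25 = 12.2175 m².
Resultant F = γ·h_c·A = 10.05525 × 2.225 × 12.2175 = 273.341 kN.

F ≈ 273 kN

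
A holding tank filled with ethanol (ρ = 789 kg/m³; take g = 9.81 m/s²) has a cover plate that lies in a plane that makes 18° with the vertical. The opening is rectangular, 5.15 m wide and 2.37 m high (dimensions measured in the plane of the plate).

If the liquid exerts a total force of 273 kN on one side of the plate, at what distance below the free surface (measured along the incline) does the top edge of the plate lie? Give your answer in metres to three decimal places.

y_top ≈ 1.853 m

γ = ρg = 789 × 9.81 / 1000 = 7.74009 kN/m³.
A = 5.15 × 2.37 = 12.2055 m².
From F = γ·h_c·A, the centroid depth is h_c = 273/(7.74009 × 12.2055) = 2.88976 m.
The plate makes 18° with the vertical, i.e. θ = 90° − 18° = 72° to the horizontal. Measuring y along the incline from the free-surface line, vertical depth h = y·sinθ with sinθ = 0.951057.
Along the incline, y_c = h_c/sinθ = 2.88976/0.951057 = 3.03847 m.
The centroid lies 2.37/2 = 1.185 m below the top edge, so the top edge sits at y_top = 3.03847 − 1.185 = 1.85347 m along the incline.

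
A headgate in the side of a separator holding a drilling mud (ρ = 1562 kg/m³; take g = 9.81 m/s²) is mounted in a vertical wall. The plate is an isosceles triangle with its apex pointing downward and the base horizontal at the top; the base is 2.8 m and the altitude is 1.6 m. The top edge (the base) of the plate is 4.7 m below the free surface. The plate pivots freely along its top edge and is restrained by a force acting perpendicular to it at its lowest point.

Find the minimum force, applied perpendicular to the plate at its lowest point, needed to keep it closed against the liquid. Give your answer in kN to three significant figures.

γ = ρg = 1562 × 9.81 / 1000 = 15.32322 kN/m³.
With the apex down, the centroid sits h/3 = 1.6/3 = 0.533333 m below the base (the top edge), so the centroid depth is h_c = 4.7 + 0.533333 = 5.23333 m.
A = ½ × 2.8 × 1.6 = 2.24 m².
Resultant F = γ·h_c·A = 15.32322 × 5.23333 × 2.24 = 179.629 kN.
I_c = b·h³/36 = 2.8 × 1.6³/36 = 0.318578 m⁴.
Centre of pressure: y_p = y_c + I_c/(y_c·A) = 5.23333 + 0.318578/(5.23333 × 2.24) = 5.23333 + 0.0271763 = 5.26051 m along the plane.
The resultant acts 0.533333 + 0.0271763 = 0.560509 m (along the plate) below the hinge at the top edge, so the moment about the hinge is M = F × 0.560509 = 179.629 × 0.560509 = 100.684 kN·m.
A normal force at the bottom, 1.6 m from the hinge, must supply this moment: P = 100.684/1.6 = 62.9275 kN.

P ≈ 62.9 kN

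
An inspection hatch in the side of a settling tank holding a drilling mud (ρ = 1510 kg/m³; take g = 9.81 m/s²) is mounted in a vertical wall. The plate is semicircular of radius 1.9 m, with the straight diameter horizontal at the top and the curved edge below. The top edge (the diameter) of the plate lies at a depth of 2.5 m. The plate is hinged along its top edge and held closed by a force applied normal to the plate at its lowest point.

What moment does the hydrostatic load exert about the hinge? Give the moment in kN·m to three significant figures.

γ = ρg = 1510 × 9.81 / 1000 = 14.8131 kN/m³.
The centroid of a semicircle lies 4r/(3π) = 0.806385 m from the diameter, here below the top edge, so the centroid depth is h_c = 2.5 + 0.806385 = 3.30639 m.
A = πr²/2 = π × 1.9²/2 = 5.67057 m².
Resultant F = γ·h_c·A = 14.8131 × 3.30639 × 5.67057 = 277.733 kN.
I_c = (π/8 − 8/(9π))·r⁴ = 0.109757 × 1.9⁴ = 1.43036 m⁴.
Centre of pressure: y_p = y_c + I_c/(y_c·A) = 3.30639 + 1.43036/(3.30639 × 5.67057) = 3.30639 + 0.0762895 = 3.38268 m along the plane.
The resultant acts 0.806385 + 0.0762895 = 0.882675 m (along the plate) below the hinge at the top edge, so the moment about the hinge is M = F × 0.882675 = 277.733 × 0.882675 = 245.148 kN·m.

M ≈ 245 kN·m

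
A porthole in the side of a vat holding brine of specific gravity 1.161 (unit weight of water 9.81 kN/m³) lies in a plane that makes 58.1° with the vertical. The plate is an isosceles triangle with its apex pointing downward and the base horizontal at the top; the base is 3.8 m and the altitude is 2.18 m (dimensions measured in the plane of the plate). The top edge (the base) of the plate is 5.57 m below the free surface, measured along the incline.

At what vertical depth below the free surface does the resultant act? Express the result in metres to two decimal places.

h_p = 3.35 m

γ = 1.161 × 9.81 = 11.38941 kN/m³.
The plate makes 58.1° with the vertical, i.e. θ = 90° − 58.1° = 31.9° to the horizontal. Measuring y along the incline from the free-surface line, vertical depth h = y·sinθ with sinθ = 0.528438.
With the apex down, the centroid sits h/3 = 2.18/3 = 0.726667 m below the base (the top edge), so y_c = 5.57 + 0.726667 = 6.29667 m and h_c = 6.29667 × 0.528438 = 3.3274 m.
A = ½ × 3.8 × 2.18 = 4.142 m².
Resultant F = γ·h_c·A = 11.38941 × 3.3274 × 4.142 = 156.97 kN.
I_c = b·h³/36 = 3.8 × 2.18³/36 = 1.09358 m⁴.
Centre of pressure: y_p = y_c + I_c/(y_c·A) = 6.29667 + 1.09358/(6.29667 × 4.142) = 6.29667 + 0.0419305 = 6.3386 m along the plane.
Vertically, h_p = y_p·sinθ = 6.3386 × 0.528438 = 3.34956 m.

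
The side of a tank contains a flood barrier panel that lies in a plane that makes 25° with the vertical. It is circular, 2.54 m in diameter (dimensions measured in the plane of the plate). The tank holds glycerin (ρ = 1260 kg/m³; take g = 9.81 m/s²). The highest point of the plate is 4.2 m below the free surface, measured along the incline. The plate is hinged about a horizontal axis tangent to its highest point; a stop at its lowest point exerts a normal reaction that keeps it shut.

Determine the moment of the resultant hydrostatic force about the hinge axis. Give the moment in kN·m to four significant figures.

γ = ρg = 1260 × 9.81 / 1000 = 12.3606 kN/m³.
The plate makes 25° with the vertical, i.e. θ = 90° − 25° = 65° to the horizontal. Measuring y along the incline from the free-surface line, vertical depth h = y·sinθ with sinθ = 0.906308.
The centroid is at the centre, 1.27 m below the top of the plate, so y_c = 4.2 + 1.27 = 5.47 m and h_c = 5.47 × 0.906308 = 4.9575 m.
A = π(1.27)² = 5.06707 m².
Resultant F = γ·h_c·A = 12.3606 × 4.9575 × 5.06707 = 310.498 kN.
I_c = πr⁴/4 = π × 1.27⁴/4 = 2.04317 m⁴.
Centre of pressure: y_p = y_c + I_c/(y_c·A) = 5.47 + 2.04317/(5.47 × 5.06707) = 5.47 + 0.0737157 = 5.54372 m along the plane.
The resultant acts 1.27 + 0.0737157 = 1.34372 m (along the plate) below the hinge at the top edge, so the moment about the hinge is M = F × 1.34372 = 310.498 × 1.34372 = 417.222 kN·m.

M ≈ 417.2 kN·m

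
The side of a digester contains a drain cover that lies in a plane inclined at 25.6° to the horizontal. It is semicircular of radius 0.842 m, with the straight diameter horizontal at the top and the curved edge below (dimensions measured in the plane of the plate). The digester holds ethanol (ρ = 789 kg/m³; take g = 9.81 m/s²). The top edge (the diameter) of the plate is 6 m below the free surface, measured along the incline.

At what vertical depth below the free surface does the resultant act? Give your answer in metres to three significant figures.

γ = ρg = 789 × 9.81 / 1000 = 7.74009 kN/m³.
Let θ = 25.6° be the plate's angle to the horizontal; measure y along the incline from where the plane meets the free surface. Vertical depth h = y·sinθ with sinθ = 0.432086.
The centroid of a semicircle lies 4r/(3π) = 0.357356 m from the diameter, here below the top edge, so y_c = 6 + 0.357356 = 6.35736 m and h_c = 6.35736 × 0.432086 = 2.74693 m.
A = πr²/2 = π × 0.842²/2 = 1.11364 m².
Resultant F = γ·h_c·A = 7.74009 × 2.74693 × 1.11364 = 23.6776 kN.
I_c = (π/8 − 8/(9π))·r⁴ = 0.109757 × 0.842⁴ = 0.0551672 m⁴.
Centre of pressure: y_p = y_c + I_c/(y_c·A) = 6.35736 + 0.0551672/(6.35736 × 1.11364) = 6.35736 + 0.00779219 = 6.36515 m along the plane.
Vertically, h_p = y_p·sinθ = 6.36515 × 0.432086 = 2.75029 m.

h_p = 2.75 m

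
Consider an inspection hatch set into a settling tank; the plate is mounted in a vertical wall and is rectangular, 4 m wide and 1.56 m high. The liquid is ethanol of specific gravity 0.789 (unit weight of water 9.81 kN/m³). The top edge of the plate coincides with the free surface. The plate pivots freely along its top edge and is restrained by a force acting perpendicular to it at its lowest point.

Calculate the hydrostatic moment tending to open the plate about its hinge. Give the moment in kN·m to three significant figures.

γ = 0.789 × 9.81 = 7.74009 kN/m³.
The centroid lies 1.56/2 = 0.78 m below the top edge, so the centroid depth is h_c = 0.78 m.
A = 4 × 1.56 = 6.24 m².
Resultant F = γ·h_c·A = 7.74009 × 0.78 × 6.24 = 37.6726 kN.
I_c = b·h³/12 = 4 × 1.56³/12 = 1.26547 m⁴.
Centre of pressure: y_p = y_c + I_c/(y_c·A) = 0.78 + 1.26547/(0.78 × 6.24) = 0.78 + 0.26 = 1.04 m along the plane.
The resultant acts 0.78 + 0.26 = 1.04 m (along the plate) below the hinge at the top edge, so the moment about the hinge is M = F × 1.04 = 37.6726 × 1.04 = 39.1795 kN·m.

M ≈ 39.2 kN·m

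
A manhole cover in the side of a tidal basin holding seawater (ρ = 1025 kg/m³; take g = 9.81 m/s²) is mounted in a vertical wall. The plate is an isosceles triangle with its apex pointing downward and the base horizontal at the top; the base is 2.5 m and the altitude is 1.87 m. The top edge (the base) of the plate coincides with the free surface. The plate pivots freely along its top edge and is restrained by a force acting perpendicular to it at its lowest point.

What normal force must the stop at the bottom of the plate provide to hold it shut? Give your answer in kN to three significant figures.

P ≈ 7.33 kN

γ = ρg = 1025 × 9.81 / 1000 = 10.05525 kN/m³.
With the apex down, the centroid sits h/3 = 1.87/3 = 0.623333 m below the base (the top edge), so the centroid depth is h_c = 0.623333 m.
A = ½ × 2.5 × 1.87 = 2.3375 m².
Resultant F = γ·h_c·A = 10.05525 × 0.623333 × 2.3375 = 14.6509 kN.
I_c = b·h³/36 = 2.5 × 1.87³/36 = 0.454111 m⁴.
Centre of pressure: y_p = y_c + I_c/(y_c·A) = 0.623333 + 0.454111/(0.623333 × 2.3375) = 0.623333 + 0.311667 = 0.935 m along the plane.
The resultant acts 0.623333 + 0.311667 = 0.935 m (along the plate) below the hinge at the top edge, so the moment about the hinge is M = F × 0.935 = 14.6509 × 0.935 = 13.6986 kN·m.
A normal force at the bottom, 1.87 m from the hinge, must supply this moment: P = 13.6986/1.87 = 7.32545 kN.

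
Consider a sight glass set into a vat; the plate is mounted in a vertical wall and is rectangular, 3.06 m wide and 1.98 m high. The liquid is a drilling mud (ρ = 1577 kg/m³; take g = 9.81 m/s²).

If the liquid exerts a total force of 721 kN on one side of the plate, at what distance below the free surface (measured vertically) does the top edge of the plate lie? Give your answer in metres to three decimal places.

d_top ≈ 6.702 m

γ = ρg = 1577 × 9.81 / 1000 = 15.47037 kN/m³.
A = 3.06 × 1.98 = 6.0588 m².
From F = γ·h_c·A, the centroid depth is h_c = 721/(15.47037 × 6.0588) = 7.69215 m.
The centroid lies 1.98/2 = 0.99 m below the top edge, so the top edge sits at h_top = 7.69215 − 0.99 = 6.70215 m below the surface.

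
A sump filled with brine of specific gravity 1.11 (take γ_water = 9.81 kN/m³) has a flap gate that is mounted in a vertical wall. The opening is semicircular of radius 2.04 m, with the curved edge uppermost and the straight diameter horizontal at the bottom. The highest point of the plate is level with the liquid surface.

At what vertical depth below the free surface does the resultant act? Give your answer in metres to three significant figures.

h_p = 1.42 m

γ = 1.11 × 9.81 = 10.8891 kN/m³.
The centroid lies 4r/(3π) = 0.865803 m above the diameter, so r − 4r/(3π) = 2.04 − 0.865803 = 1.1742 m below the topmost point, so the centroid depth is h_c = 1.1742 m.
A = πr²/2 = π × 2.04²/2 = 6.53703 m².
Resultant F = γ·h_c·A = 10.8891 × 1.1742 × 6.53703 = 83.5823 kN.
I_c = (π/8 − 8/(9π))·r⁴ = 0.109757 × 2.04⁴ = 1.90087 m⁴.
Centre of pressure: y_p = y_c + I_c/(y_c·A) = 1.1742 + 1.90087/(1.1742 × 6.53703) = 1.1742 + 0.247645 = 1.42184 m along the plane.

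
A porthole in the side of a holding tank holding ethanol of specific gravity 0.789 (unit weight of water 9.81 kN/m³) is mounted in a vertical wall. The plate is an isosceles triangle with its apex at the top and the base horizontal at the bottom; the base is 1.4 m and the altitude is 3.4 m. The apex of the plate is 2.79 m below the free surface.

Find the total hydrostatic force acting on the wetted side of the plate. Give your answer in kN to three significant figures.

γ = 0.789 × 9.81 = 7.74009 kN/m³.
With the apex up, the centroid sits 2h/3 = 2 × 3.4/3 = 2.26667 m below the apex, so the centroid depth is h_c = 2.79 + 2.26667 = 5.05667 m.
A = ½ × 1.4 × 3.4 = 2.38 m².
Resultant F = γ·h_c·A = 7.74009 × 5.05667 × 2.38 = 93.151 kN.

F ≈ 93.2 kN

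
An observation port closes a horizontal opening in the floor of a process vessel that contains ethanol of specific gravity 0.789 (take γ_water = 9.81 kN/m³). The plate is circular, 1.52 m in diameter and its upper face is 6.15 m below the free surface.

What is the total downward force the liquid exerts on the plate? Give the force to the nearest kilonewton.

F ≈ 86 kN

γ = 0.789 × 9.81 = 7.74009 kN/m³.
The plate is horizontal, so pressure is uniform at p = γ·h = 7.74009 × 6.15 = 47.6016 kN/m².
A = π(0.76)² = 1.81458 m².
F = p·A = 47.6016 × 1.81458 = 86.3769 kN.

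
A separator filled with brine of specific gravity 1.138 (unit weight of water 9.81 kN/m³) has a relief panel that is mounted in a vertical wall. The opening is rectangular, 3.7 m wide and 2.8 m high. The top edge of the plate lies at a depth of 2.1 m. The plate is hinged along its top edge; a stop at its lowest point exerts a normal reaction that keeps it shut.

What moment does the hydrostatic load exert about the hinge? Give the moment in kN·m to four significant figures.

γ = 1.138 × 9.81 = 11.16378 kN/m³.
The centroid lies 2.8/2 = 1.4 m below the top edge, so the centroid depth is h_c = 2.1 + 1.4 = 3.5 m.
A = 3.7 × 2.8 = 10.36 m².
Resultant F = γ·h_c·A = 11.16378 × 3.5 × 10.36 = 404.799 kN.
I_c = b·h³/12 = 3.7 × 2.8³/12 = 6.76853 m⁴.
Centre of pressure: y_p = y_c + I_c/(y_c·A) = 3.5 + 6.76853/(3.5 × 10.36) = 3.5 + 0.186667 = 3.68667 m along the plane.
The resultant acts 1.4 + 0.186667 = 1.58667 m (along the plate) below the hinge at the top edge, so the moment about the hinge is M = F × 1.58667 = 404.799 × 1.58667 = 642.282 kN·m.

M ≈ 642.3 kN·m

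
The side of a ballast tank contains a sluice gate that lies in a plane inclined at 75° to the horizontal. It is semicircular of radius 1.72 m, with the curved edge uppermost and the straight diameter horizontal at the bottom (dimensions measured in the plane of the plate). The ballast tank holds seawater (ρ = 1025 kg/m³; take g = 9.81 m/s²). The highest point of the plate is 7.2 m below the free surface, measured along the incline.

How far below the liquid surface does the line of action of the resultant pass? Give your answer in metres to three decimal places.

h_p = 7.935 m

γ = ρg = 1025 × 9.81 / 1000 = 10.05525 kN/m³.
Let θ = 75° be the plate's angle to the horizontal; measure y along the incline from where the plane meets the free surface. Vertical depth h = y·sinθ with sinθ = 0.965926.
The centroid lies 4r/(3π) = 0.729991 m above the diameter, so r − 4r/(3π) = 1.72 − 0.729991 = 0.990009 m below the topmost point, so y_c = 7.2 + 0.990009 = 8.19001 m and h_c = 8.19001 × 0.965926 = 7.91094 m.
A = πr²/2 = π × 1.72²/2 = 4.64704 m².
Resultant F = γ·h_c·A = 10.05525 × 7.91094 × 4.64704 = 369.656 kN.
I_c = (π/8 − 8/(9π))·r⁴ = 0.109757 × 1.72⁴ = 0.960608 m⁴.
Centre of pressure: y_p = y_c + I_c/(y_c·A) = 8.19001 + 0.960608/(8.19001 × 4.64704) = 8.19001 + 0.0252398 = 8.21525 m along the plane.
Vertically, h_p = y_p·sinθ = 8.21525 × 0.965926 = 7.93532 m.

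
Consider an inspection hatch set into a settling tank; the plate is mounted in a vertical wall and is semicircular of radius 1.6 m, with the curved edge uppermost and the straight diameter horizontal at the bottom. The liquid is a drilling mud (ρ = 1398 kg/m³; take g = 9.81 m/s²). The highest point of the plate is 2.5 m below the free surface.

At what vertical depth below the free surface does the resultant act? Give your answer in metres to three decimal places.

γ = ρg = 1398 × 9.81 / 1000 = 13.71438 kN/m³.
The centroid lies 4r/(3π) = 0.679061 m above the diameter, so r − 4r/(3π) = 1.6 − 0.679061 = 0.920939 m below the topmost point, so the centroid depth is h_c = 2.5 + 0.920939 = 3.42094 m.
A = πr²/2 = π × 1.6²/2 = 4.02124 m².
Resultant F = γ·h_c·A = 13.71438 × 3.42094 × 4.02124 = 188.661 kN.
I_c = (π/8 − 8/(9π))·r⁴ = 0.109757 × 1.6⁴ = 0.719303 m⁴.
Centre of pressure: y_p = y_c + I_c/(y_c·A) = 3.42094 + 0.719303/(3.42094 × 4.02124) = 3.42094 + 0.0522885 = 3.47323 m along the plane.

h_p = 3.473 m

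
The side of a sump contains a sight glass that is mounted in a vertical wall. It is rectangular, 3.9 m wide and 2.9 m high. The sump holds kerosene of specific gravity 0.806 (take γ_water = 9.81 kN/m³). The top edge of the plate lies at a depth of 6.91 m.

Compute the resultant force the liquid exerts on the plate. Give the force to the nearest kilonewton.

γ = 0.806 × 9.81 = 7.90686 kN/m³.
The centroid lies 2.9/2 = 1.45 m below the top edge, so the centroid depth is h_c = 6.91 + 1.45 = 8.36 m.
A = 3.9 × 2.9 = 11.31 m².
Resultant F = γ·h_c·A = 7.90686 × 8.36 × 11.31 = 747.606 kN.

F ≈ 748 kN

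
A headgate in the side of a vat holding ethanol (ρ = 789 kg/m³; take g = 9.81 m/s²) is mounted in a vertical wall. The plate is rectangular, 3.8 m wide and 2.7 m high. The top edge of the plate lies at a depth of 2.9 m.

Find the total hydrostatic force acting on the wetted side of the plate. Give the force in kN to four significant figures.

γ = ρg = 789 × 9.81 / 1000 = 7.74009 kN/m³.
The centroid lies 2.7/2 = 1.35 m below the top edge, so the centroid depth is h_c = 2.9 + 1.35 = 4.25 m.
A = 3.8 × 2.7 = 10.26 m².
Resultant F = γ·h_c·A = 7.74009 × 4.25 × 10.26 = 337.507 kN.

F ≈ 337.5 kN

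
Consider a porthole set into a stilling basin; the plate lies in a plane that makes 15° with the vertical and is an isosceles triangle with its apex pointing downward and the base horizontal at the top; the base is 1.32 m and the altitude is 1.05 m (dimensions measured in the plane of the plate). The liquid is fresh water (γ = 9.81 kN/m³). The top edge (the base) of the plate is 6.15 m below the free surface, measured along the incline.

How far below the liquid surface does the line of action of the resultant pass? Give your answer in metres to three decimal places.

h_p = 6.288 m

γ = 9.81 kN/m³.
The plate makes 15° with the vertical, i.e. θ = 90° − 15° = 75° to the horizontal. Measuring y along the incline from the free-surface line, vertical depth h = y·sinθ with sinθ = 0.965926.
With the apex down, the centroid sits h/3 = 1.05/3 = 0.35 m below the base (the top edge), so y_c = 6.15 + 0.35 = 6.5 m and h_c = 6.5 × 0.965926 = 6.27852 m.
A = ½ × 1.32 × 1.05 = 0.693 m².
Resultant F = γ·h_c·A = 9.81 × 6.27852 × 0.693 = 42.6835 kN.
I_c = b·h³/36 = 1.32 × 1.05³/36 = 0.0424463 m⁴.
Centre of pressure: y_p = y_c + I_c/(y_c·A) = 6.5 + 0.0424463/(6.5 × 0.693) = 6.5 + 0.00942309 = 6.50942 m along the plane.
Vertically, h_p = y_p·sinθ = 6.50942 × 0.965926 = 6.28762 m.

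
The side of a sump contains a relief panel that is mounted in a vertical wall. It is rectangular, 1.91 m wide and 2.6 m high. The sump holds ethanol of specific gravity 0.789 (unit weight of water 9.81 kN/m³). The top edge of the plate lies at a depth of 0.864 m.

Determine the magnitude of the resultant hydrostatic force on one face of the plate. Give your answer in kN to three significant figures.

γ = 0.789 × 9.81 = 7.74009 kN/m³.
The centroid lies 2.6/2 = 1.3 m below the top edge, so the centroid depth is h_c = 0.864 + 1.3 = 2.164 m.
A = 1.91 × 2.6 = 4.966 m².
Resultant F = γ·h_c·A = 7.74009 × 2.164 × 4.966 = 83.1783 kN.

F ≈ 83.2 kN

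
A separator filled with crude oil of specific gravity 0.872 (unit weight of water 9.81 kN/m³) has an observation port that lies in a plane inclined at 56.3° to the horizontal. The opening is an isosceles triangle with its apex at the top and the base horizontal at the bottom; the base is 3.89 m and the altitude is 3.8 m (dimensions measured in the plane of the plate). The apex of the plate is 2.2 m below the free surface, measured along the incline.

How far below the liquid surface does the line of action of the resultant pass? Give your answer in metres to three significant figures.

γ = 0.872 × 9.81 = 8.55432 kN/m³.
Let θ = 56.3° be the plate's angle to the horizontal; measure y along the incline from where the plane meets the free surface. Vertical depth h = y·sinθ with sinθ = 0.831954.
With the apex up, the centroid sits 2h/3 = 2 × 3.8/3 = 2.53333 m below the apex, so y_c = 2.2 + 2.53333 = 4.73333 m and h_c = 4.73333 × 0.831954 = 3.93791 m.
A = ½ × 3.89 × 3.8 = 7.391 m².
Resultant F = γ·h_c·A = 8.55432 × 3.93791 × 7.391 = 248.974 kN.
I_c = b·h³/36 = 3.89 × 3.8³/36 = 5.92922 m⁴.
Centre of pressure: y_p = y_c + I_c/(y_c·A) = 4.73333 + 5.92922/(4.73333 × 7.391) = 4.73333 + 0.169484 = 4.90281 m along the plane.
Vertically, h_p = y_p·sinθ = 4.90281 × 0.831954 = 4.07891 m.

h_p = 4.08 m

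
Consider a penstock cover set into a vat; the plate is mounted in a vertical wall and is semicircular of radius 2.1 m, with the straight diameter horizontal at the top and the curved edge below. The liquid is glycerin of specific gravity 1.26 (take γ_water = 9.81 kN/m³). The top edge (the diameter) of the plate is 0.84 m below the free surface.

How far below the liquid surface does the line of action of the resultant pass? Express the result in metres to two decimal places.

γ = 1.26 × 9.81 = 12.3606 kN/m³.
The centroid of a semicircle lies 4r/(3π) = 0.891268 m from the diameter, here below the top edge, so the centroid depth is h_c = 0.84 + 0.891268 = 1.73127 m.
A = πr²/2 = π × 2.1²/2 = 6.92721 m².
Resultant F = γ·h_c·A = 12.3606 × 1.73127 × 6.92721 = 148.239 kN.
I_c = (π/8 − 8/(9π))·r⁴ = 0.109757 × 2.1⁴ = 2.13457 m⁴.
Centre of pressure: y_p = y_c + I_c/(y_c·A) = 1.73127 + 2.13457/(1.73127 × 6.92721) = 1.73127 + 0.177987 = 1.90926 m along the plane.

h_p = 1.91 m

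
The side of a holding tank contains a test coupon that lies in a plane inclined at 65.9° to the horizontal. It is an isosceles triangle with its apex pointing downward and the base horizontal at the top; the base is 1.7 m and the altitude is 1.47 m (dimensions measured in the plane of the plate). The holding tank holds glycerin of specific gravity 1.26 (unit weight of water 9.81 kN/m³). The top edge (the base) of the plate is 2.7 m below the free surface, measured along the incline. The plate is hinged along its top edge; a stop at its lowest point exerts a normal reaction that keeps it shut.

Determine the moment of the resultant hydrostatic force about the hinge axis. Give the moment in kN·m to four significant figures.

M ≈ 23.73 kN·m

γ = 1.26 × 9.81 = 12.3606 kN/m³.
Let θ = 65.9° be the plate's angle to the horizontal; measure y along the incline from where the plane meets the free surface. Vertical depth h = y·sinθ with sinθ = 0.912834.
With the apex down, the centroid sits h/3 = 1.47/3 = 0.49 m below the base (the top edge), so y_c = 2.7 + 0.49 = 3.19 m and h_c = 3.19 × 0.912834 = 2.91194 m.
A = ½ × 1.7 × 1.47 = 1.2495 m².
Resultant F = γ·h_c·A = 12.3606 × 2.91194 × 1.2495 = 44.9737 kN.
I_c = b·h³/36 = 1.7 × 1.47³/36 = 0.150002 m⁴.
Centre of pressure: y_p = y_c + I_c/(y_c·A) = 3.19 + 0.150002/(3.19 × 1.2495) = 3.19 + 0.0376331 = 3.22763 m along the plane.
The resultant acts 0.49 + 0.0376331 = 0.527633 m (along the plate) below the hinge at the top edge, so the moment about the hinge is M = F × 0.527633 = 44.9737 × 0.527633 = 23.7296 kN·m.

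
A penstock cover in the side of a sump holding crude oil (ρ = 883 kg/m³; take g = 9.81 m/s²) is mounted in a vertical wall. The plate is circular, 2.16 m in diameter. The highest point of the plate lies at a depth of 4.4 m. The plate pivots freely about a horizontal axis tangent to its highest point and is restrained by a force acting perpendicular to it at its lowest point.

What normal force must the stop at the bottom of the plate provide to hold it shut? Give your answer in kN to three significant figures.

P ≈ 91.3 kN

γ = ρg = 883 × 9.81 / 1000 = 8.66223 kN/m³.
The centroid is at the centre, 1.08 m below the top of the plate, so the centroid depth is h_c = 4.4 + 1.08 = 5.48 m.
A = π(1.08)² = 3.66435 m².
Resultant F = γ·h_c·A = 8.66223 × 5.48 × 3.66435 = 173.943 kN.
I_c = πr⁴/4 = π × 1.08⁴/4 = 1.06853 m⁴.
Centre of pressure: y_p = y_c + I_c/(y_c·A) = 5.48 + 1.06853/(5.48 × 3.66435) = 5.48 + 0.053212 = 5.53321 m along the plane.
The resultant acts 1.08 + 0.053212 = 1.13321 m (along the plate) below the hinge at the top edge, so the moment about the hinge is M = F × 1.13321 = 173.943 × 1.13321 = 197.114 kN·m.
A normal force at the bottom, 2.16 m from the hinge, must supply this moment: P = 197.114/2.16 = 91.2565 kN.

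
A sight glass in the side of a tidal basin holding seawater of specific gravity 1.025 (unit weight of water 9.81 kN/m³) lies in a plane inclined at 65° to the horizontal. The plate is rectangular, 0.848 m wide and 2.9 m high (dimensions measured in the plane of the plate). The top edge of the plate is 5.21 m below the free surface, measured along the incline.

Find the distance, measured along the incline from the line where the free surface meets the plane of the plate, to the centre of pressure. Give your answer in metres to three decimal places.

y_p = 6.765 m

γ = 1.025 × 9.81 = 10.05525 kN/m³.
Let θ = 65° be the plate's angle to the horizontal; measure y along the incline from where the plane meets the free surface. Vertical depth h = y·sinθ with sinθ = 0.906308.
The centroid lies 2.9/2 = 1.45 m below the top edge, so y_c = 5.21 + 1.45 = 6.66 m and h_c = 6.66 × 0.906308 = 6.03601 m.
A = 0.848 × 2.9 = 2.4592 m².
Resultant F = γ·h_c·A = 10.05525 × 6.03601 × 2.4592 = 149.258 kN.
I_c = b·h³/12 = 0.848 × 2.9³/12 = 1.72349 m⁴.
Centre of pressure: y_p = y_c + I_c/(y_c·A) = 6.66 + 1.72349/(6.66 × 2.4592) = 6.66 + 0.10523 = 6.76523 m along the plane.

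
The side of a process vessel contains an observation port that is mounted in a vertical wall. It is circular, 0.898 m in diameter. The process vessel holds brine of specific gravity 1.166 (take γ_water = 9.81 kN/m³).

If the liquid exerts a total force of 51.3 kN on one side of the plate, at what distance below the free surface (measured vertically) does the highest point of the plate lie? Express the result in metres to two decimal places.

γ = 1.166 × 9.81 = 11.43846 kN/m³.
A = π(0.449)² = 0.633348 m².
From F = γ·h_c·A, the centroid depth is h_c = 51.3/(11.43846 × 0.633348) = 7.08121 m.
The centroid is at the centre, 0.449 m below the top of the plate, so the highest point sits at h_top = 7.08121 − 0.449 = 6.63221 m below the surface.

d_top ≈ 6.63 m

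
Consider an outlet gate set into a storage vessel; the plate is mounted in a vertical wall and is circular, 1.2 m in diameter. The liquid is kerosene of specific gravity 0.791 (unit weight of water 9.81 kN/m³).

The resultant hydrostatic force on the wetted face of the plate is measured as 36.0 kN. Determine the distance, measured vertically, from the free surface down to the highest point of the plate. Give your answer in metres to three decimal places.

γ = 0.791 × 9.81 = 7.75971 kN/m³.
A = π(0.6)² = 1.13097 m².
From F = γ·h_c·A, the centroid depth is h_c = 36.0/(7.75971 × 1.13097) = 4.1021 m.
The centroid is at the centre, 0.6 m below the top of the plate, so the highest point sits at h_top = 4.1021 − 0.6 = 3.5021 m below the surface.

d_top ≈ 3.502 m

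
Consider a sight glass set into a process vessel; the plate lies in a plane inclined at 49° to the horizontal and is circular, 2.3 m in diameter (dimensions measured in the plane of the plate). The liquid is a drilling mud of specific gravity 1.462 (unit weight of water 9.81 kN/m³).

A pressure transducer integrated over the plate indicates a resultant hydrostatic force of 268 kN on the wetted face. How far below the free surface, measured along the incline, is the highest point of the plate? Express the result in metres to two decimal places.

γ = 1.462 × 9.81 = 14.34222 kN/m³.
A = π(1.15)² = 4.15476 m².
From F = γ·h_c·A, the centroid depth is h_c = 268/(14.34222 × 4.15476) = 4.49751 m.
Let θ = 49° be the plate's angle to the horizontal; measure y along the incline from where the plane meets the free surface. Vertical depth h = y·sinθ with sinθ = 0.754710.
Along the incline, y_c = h_c/sinθ = 4.49751/0.754710 = 5.95926 m.
The centroid is at the centre, 1.15 m below the top of the plate, so the highest point sits at y_top = 5.95926 − 1.15 = 4.80926 m along the incline.

y_top ≈ 4.81 m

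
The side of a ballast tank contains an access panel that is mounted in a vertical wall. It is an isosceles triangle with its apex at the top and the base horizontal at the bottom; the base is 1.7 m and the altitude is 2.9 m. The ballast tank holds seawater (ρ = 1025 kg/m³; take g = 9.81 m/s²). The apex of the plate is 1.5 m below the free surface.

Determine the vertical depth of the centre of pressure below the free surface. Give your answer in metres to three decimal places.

γ = ρg = 1025 × 9.81 / 1000 = 10.05525 kN/m³.
With the apex up, the centroid sits 2h/3 = 2 × 2.9/3 = 1.93333 m below the apex, so the centroid depth is h_c = 1.5 + 1.93333 = 3.43333 m.
A = ½ × 1.7 × 2.9 = 2.465 m².
Resultant F = γ·h_c·A = 10.05525 × 3.43333 × 2.465 = 85.0992 kN.
I_c = b·h³/36 = 1.7 × 2.9³/36 = 1.1517 m⁴.
Centre of pressure: y_p = y_c + I_c/(y_c·A) = 3.43333 + 1.1517/(3.43333 × 2.465) = 3.43333 + 0.136084 = 3.56941 m along the plane.

h_p = 3.569 m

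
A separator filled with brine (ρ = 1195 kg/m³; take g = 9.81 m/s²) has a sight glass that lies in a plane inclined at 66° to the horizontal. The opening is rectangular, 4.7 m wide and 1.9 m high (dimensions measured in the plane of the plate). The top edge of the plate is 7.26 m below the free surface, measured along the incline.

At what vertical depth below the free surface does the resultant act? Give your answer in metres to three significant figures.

γ = ρg = 1195 × 9.81 / 1000 = 11.72295 kN/m³.
Let θ = 66° be the plate's angle to the horizontal; measure y along the incline from where the plane meets the free surface. Vertical depth h = y·sinθ with sinθ = 0.913545.
The centroid lies 1.9/2 = 0.95 m below the top edge, so y_c = 7.26 + 0.95 = 8.21 m and h_c = 8.21 × 0.913545 = 7.5002 m.
A = 4.7 × 1.9 = 8.93 m².
Resultant F = γ·h_c·A = 11.72295 × 7.5002 × 8.93 = 785.166 kN.
I_c = b·h³/12 = 4.7 × 1.9³/12 = 2.68644 m⁴.
Centre of pressure: y_p = y_c + I_c/(y_c·A) = 8.21 + 2.68644/(8.21 × 8.93) = 8.21 + 0.0366423 = 8.24664 m along the plane.
Vertically, h_p = y_p·sinθ = 8.24664 × 0.913545 = 7.53368 m.

h_p = 7.53 m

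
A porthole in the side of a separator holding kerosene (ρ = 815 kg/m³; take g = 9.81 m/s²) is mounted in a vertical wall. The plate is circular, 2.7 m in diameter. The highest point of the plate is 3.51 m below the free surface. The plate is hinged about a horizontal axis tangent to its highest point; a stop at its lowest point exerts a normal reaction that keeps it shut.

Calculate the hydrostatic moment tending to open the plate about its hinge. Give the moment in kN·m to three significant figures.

M ≈ 321 kN·m

γ = ρg = 815 × 9.81 / 1000 = 7.99515 kN/m³.
The centroid is at the centre, 1.35 m below the top of the plate, so the centroid depth is h_c = 3.51 + 1.35 = 4.86 m.
A = π(1.35)² = 5.72555 m².
Resultant F = γ·h_c·A = 7.99515 × 4.86 × 5.72555 = 222.474 kN.
I_c = πr⁴/4 = π × 1.35⁴/4 = 2.6087 m⁴.
Centre of pressure: y_p = y_c + I_c/(y_c·A) = 4.86 + 2.6087/(4.86 × 5.72555) = 4.86 + 0.0937499 = 4.95375 m along the plane.
The resultant acts 1.35 + 0.0937499 = 1.44375 m (along the plate) below the hinge at the top edge, so the moment about the hinge is M = F × 1.44375 = 222.474 × 1.44375 = 321.197 kN·m.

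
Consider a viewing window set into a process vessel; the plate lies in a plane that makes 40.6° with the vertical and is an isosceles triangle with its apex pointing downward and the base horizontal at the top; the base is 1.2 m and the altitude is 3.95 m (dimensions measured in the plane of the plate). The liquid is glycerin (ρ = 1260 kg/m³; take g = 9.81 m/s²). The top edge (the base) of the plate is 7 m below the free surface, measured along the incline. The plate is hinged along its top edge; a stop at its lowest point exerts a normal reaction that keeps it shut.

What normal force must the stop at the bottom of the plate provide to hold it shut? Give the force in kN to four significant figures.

γ = ρg = 1260 × 9.81 / 1000 = 12.3606 kN/m³.
The plate makes 40.6° with the vertical, i.e. θ = 90° − 40.6° = 49.4° to the horizontal. Measuring y along the incline from the free-surface line, vertical depth h = y·sinθ with sinθ = 0.759271.
With the apex down, the centroid sits h/3 = 3.95/3 = 1.31667 m below the base (the top edge), so y_c = 7 + 1.31667 = 8.31667 m and h_c = 8.31667 × 0.759271 = 6.31461 m.
A = ½ × 1.2 × 3.95 = 2.37 m².
Resultant F = γ·h_c·A = 12.3606 × 6.31461 × 2.37 = 184.984 kN.
I_c = b·h³/36 = 1.2 × 3.95³/36 = 2.05433 m⁴.
Centre of pressure: y_p = y_c + I_c/(y_c·A) = 8.31667 + 2.05433/(8.31667 × 2.37) = 8.31667 + 0.104225 = 8.42089 m along the plane.
The resultant acts 1.31667 + 0.104225 = 1.4209 m (along the plate) below the hinge at the top edge, so the moment about the hinge is M = F × 1.4209 = 184.984 × 1.4209 = 262.844 kN·m.
A normal force at the bottom, 3.95 m from the hinge, must supply this moment: P = 262.844/3.95 = 66.5428 kN.

P ≈ 66.54 kN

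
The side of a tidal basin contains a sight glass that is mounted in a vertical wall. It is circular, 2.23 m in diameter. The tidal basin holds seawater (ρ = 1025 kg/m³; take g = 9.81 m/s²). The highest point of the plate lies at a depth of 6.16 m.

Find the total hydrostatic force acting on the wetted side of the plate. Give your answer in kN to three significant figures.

F ≈ 286 kN

γ = ρg = 1025 × 9.81 / 1000 = 10.05525 kN/m³.
The centroid is at the centre, 1.115 m below the top of the plate, so the centroid depth is h_c = 6.16 + 1.115 = 7.275 m.
A = π(1.115)² = 3.90571 m².
Resultant F = γ·h_c·A = 10.05525 × 7.275 × 3.90571 = 285.71 kN.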